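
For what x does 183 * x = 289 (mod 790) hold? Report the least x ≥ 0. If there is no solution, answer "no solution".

First find gcd(183, 790):
790 = 4×183 + 58
183 = 3×58 + 9
58 = 6×9 + 4
9 = 2×4 + 1
4 = 4×1 + 0
gcd = 1, so a unique solution mod 790 exists.
Back-substitute for the Bézout coefficients:
1 = 9 − 2·4
1 = −2·58 + 13·9
1 = 13·183 − 41·58
1 = −41·790 + 177·183
So 183·(177) ≡ 1 (mod 790), giving 183⁻¹ ≡ 177.
x ≡ 183⁻¹·289 ≡ 177·289 ≡ 593 (mod 790).

593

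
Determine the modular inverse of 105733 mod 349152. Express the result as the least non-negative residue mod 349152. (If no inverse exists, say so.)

Apply the Euclidean algorithm to 349152 and 105733:
349152 = 3*105733 + 31953
105733 = 3*31953 + 9874
31953 = 3*9874 + 2331
9874 = 4*2331 + 550
2331 = 4*550 + 131
550 = 4*131 + 26
131 = 5*26 + 1
26 = 26*1 + 0
The gcd is 1. Working backward:
1 = 131 − 5·26
1 = −5·550 + 21·131
1 = 21·2331 − 89·550
1 = −89·9874 + 377·2331
1 = 377·31953 − 1220·9874
1 = −1220·105733 + 4037·31953
1 = 4037·349152 − 13331·105733
Thus 105733·(-13331) ≡ 1 (mod 349152); reducing, -13331 mod 349152 = 335821.

335821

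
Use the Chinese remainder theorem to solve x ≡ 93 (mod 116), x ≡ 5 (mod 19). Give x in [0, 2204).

1601

Write x = 93 + 116·k. Then 116·k ≡ 5 − 93 ≡ 7 (mod 19).
Need 116⁻¹ mod 19. Extended Euclid on (19, 2):
19 = 9×2 + 1
2 = 2×1 + 0
Back-substitute:
1 = 19 − 9·2
116⁻¹ ≡ 10 (mod 19), so k ≡ 10·7 ≡ 13 (mod 19).
x = 93 + 116·13 = 1601.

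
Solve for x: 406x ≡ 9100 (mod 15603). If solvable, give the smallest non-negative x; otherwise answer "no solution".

253

First find gcd(406, 15603):
15603 = 38·406 + 175
406 = 2·175 + 56
175 = 3·56 + 7
56 = 8·7 + 0
gcd = 7 and 7 | 9100, so solutions exist. Divide through by 7: 58x ≡ 1300 (mod 2229).
Now find 58⁻¹ mod 2229:
2229 = 38·58 + 25
58 = 2·25 + 8
25 = 3·8 + 1
8 = 8·1 + 0
Back-substitute:
1 = 25 − 3·8
1 = −3·58 + 7·25
1 = 7·2229 − 269·58
So 58·(-269) ≡ 1 (mod 2229), i.e. 58⁻¹ ≡ 1960.
Then x ≡ 1960·1300 ≡ 253 (mod 2229); the smallest non-negative solution is x = 253.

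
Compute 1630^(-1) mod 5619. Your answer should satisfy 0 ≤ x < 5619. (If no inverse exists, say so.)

4933

gcd(5619, 1630) by repeated division:
5619 = 3×1630 + 729
1630 = 2×729 + 172
729 = 4×172 + 41
172 = 4×41 + 8
41 = 5×8 + 1
8 = 8×1 + 0
gcd = 1, so the inverse exists. Back-substitute:
1 = 41 − 5·8
1 = −5·172 + 21·41
1 = 21·729 − 89·172
1 = −89·1630 + 199·729
1 = 199·5619 − 686·1630
So 1630·(-686) ≡ 1 (mod 5619), and -686 ≡ 4933 (mod 5619).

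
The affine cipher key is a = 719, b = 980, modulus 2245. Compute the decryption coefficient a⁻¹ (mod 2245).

Run Euclid on (2245, 719):
2245 = 3*719 + 88
719 = 8*88 + 15
88 = 5*15 + 13
15 = 1*13 + 2
13 = 6*2 + 1
2 = 2*1 + 0
gcd = 1, so the inverse exists. Back-substitute:
1 = 13 − 6·2
1 = −6·15 + 7·13
1 = 7·88 − 41·15
1 = −41·719 + 335·88
1 = 335·2245 − 1046·719
Hence 719⁻¹ ≡ -1046 ≡ 1199 (mod 2245).

1199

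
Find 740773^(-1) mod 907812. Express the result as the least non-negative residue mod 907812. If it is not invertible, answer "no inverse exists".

501805

Apply the Euclidean algorithm to 907812 and 740773:
907812 = 1·740773 + 167039
740773 = 4·167039 + 72617
167039 = 2·72617 + 21805
72617 = 3·21805 + 7202
21805 = 3·7202 + 199
7202 = 36·199 + 38
199 = 5·38 + 9
38 = 4·9 + 2
9 = 4·2 + 1
2 = 2·1 + 0
Since gcd(740773, 907812) = 1, back-substitute to write 1 as a combination:
1 = 9 − 4·2
1 = −4·38 + 17·9
1 = 17·199 − 89·38
1 = −89·7202 + 3221·199
1 = 3221·21805 − 9752·7202
1 = −9752·72617 + 32477·21805
1 = 32477·167039 − 74706·72617
1 = −74706·740773 + 331301·167039
1 = 331301·907812 − 406007·740773
Hence 740773⁻¹ ≡ -406007 ≡ 501805 (mod 907812).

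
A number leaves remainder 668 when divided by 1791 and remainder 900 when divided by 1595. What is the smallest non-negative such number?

935570

Write x = 668 + 1791·k. Then 1791·k ≡ 900 − 668 ≡ 232 (mod 1595).
Need 1791⁻¹ mod 1595. Extended Euclid on (1595, 196):
1595 = 8·196 + 27
196 = 7·27 + 7
27 = 3·7 + 6
7 = 1·6 + 1
6 = 6·1 + 0
Back-substitute:
1 = 7 − 6
1 = −27 + 4·7
1 = 4·196 − 29·27
1 = −29·1595 + 236·196
1791⁻¹ ≡ 236 (mod 1595), so k ≡ 236·232 ≡ 522 (mod 1595).
x = 668 + 1791·522 = 935570.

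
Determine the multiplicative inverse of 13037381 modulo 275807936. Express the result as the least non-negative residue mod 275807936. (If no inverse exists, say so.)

gcd(275807936, 13037381) by repeated division:
275807936 = 21×13037381 + 2022935
13037381 = 6×2022935 + 899771
2022935 = 2×899771 + 223393
899771 = 4×223393 + 6199
223393 = 36×6199 + 229
6199 = 27×229 + 16
229 = 14×16 + 5
16 = 3×5 + 1
5 = 5×1 + 0
gcd = 1, so the inverse exists. Back-substitute:
1 = 16 − 3·5
1 = −3·229 + 43·16
1 = 43·6199 − 1164·229
1 = −1164·223393 + 41947·6199
1 = 41947·899771 − 168952·223393
1 = −168952·2022935 + 379851·899771
1 = 379851·13037381 − 2448058·2022935
1 = −2448058·275807936 + 51789069·13037381
So 13037381·51789069 ≡ 1 (mod 275807936).

51789069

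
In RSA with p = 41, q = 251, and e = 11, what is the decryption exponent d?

φ(n) = (p−1)(q−1) = 40·250 = 10000.
Need d with 11·d ≡ 1 (mod 10000). Apply the extended Euclidean algorithm:
10000 = 909*11 + 1
11 = 11*1 + 0
Back-substitute:
1 = 10000 − 909·11
So 11·(-909) ≡ 1 (mod 10000), hence d ≡ -909 ≡ 9091 (mod 10000).

9091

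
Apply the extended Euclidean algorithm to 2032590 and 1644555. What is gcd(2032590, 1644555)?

15

Repeated division:
2032590 = 1×1644555 + 388035
1644555 = 4×388035 + 92415
388035 = 4×92415 + 18375
92415 = 5×18375 + 540
18375 = 34×540 + 15
540 = 36×15 + 0
gcd(2032590, 1644555) = 15.
Back-substituting:
15 = 18375 − 34·540
15 = −34·92415 + 171·18375
15 = 171·388035 − 718·92415
15 = −718·1644555 + 3043·388035
15 = 3043·2032590 − 3761·1644555
So 15 = (3043)·2032590 + (-3761)·1644555.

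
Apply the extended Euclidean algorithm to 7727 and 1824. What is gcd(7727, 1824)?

1

Euclidean algorithm:
7727 = 4*1824 + 431
1824 = 4*431 + 100
431 = 4*100 + 31
100 = 3*31 + 7
31 = 4*7 + 3
7 = 2*3 + 1
3 = 3*1 + 0
gcd(7727, 1824) = 1.
Back-substituting:
1 = 7 − 2·3
1 = −2·31 + 9·7
1 = 9·100 − 29·31
1 = −29·431 + 125·100
1 = 125·1824 − 529·431
1 = −529·7727 + 2241·1824
So 1 = (-529)·7727 + (2241)·1824.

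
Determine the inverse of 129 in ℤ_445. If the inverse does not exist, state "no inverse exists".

Run Euclid on (445, 129):
445 = 3×129 + 58
129 = 2×58 + 13
58 = 4×13 + 6
13 = 2×6 + 1
6 = 6×1 + 0
Since gcd(129, 445) = 1, back-substitute to write 1 as a combination:
1 = 13 − 2·6
1 = −2·58 + 9·13
1 = 9·129 − 20·58
1 = −20·445 + 69·129
So 129·69 ≡ 1 (mod 445).

69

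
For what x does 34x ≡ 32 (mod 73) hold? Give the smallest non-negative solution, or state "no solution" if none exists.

31

First find gcd(34, 73):
73 = 2·34 + 5
34 = 6·5 + 4
5 = 1·4 + 1
4 = 4·1 + 0
gcd = 1, so a unique solution mod 73 exists.
Back-substitute for the Bézout coefficients:
1 = 5 − 4
1 = −34 + 7·5
1 = 7·73 − 15·34
So 34·(-15) ≡ 1 (mod 73), giving 34⁻¹ ≡ 58.
x ≡ 34⁻¹·32 ≡ 58·32 ≡ 31 (mod 73).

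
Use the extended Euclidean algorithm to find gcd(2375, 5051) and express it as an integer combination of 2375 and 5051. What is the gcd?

1

Repeated division:
5051 = 2*2375 + 301
2375 = 7*301 + 268
301 = 1*268 + 33
268 = 8*33 + 4
33 = 8*4 + 1
4 = 4*1 + 0
gcd(2375, 5051) = 1.
Working backward:
1 = 33 − 8·4
1 = −8·268 + 65·33
1 = 65·301 − 73·268
1 = −73·2375 + 576·301
1 = 576·5051 − 1225·2375
So 1 = (576)·5051 + (-1225)·2375.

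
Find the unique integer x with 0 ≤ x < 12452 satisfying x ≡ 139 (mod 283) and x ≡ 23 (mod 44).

6931

Write x = 139 + 283·k. Then 283·k ≡ 23 − 139 ≡ 16 (mod 44).
Need 283⁻¹ mod 44. Extended Euclid on (44, 19):
44 = 2·19 + 6
19 = 3·6 + 1
6 = 6·1 + 0
Back-substitute:
1 = 19 − 3·6
1 = −3·44 + 7·19
283⁻¹ ≡ 7 (mod 44), so k ≡ 7·16 ≡ 24 (mod 44).
x = 139 + 283·24 = 6931.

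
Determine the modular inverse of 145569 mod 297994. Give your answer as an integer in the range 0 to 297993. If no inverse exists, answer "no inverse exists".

219801

gcd(297994, 145569) by repeated division:
297994 = 2×145569 + 6856
145569 = 21×6856 + 1593
6856 = 4×1593 + 484
1593 = 3×484 + 141
484 = 3×141 + 61
141 = 2×61 + 19
61 = 3×19 + 4
19 = 4×4 + 3
4 = 1×3 + 1
3 = 3×1 + 0
Since gcd(145569, 297994) = 1, back-substitute to write 1 as a combination:
1 = 4 − 3
1 = −19 + 5·4
1 = 5·61 − 16·19
1 = −16·141 + 37·61
1 = 37·484 − 127·141
1 = −127·1593 + 418·484
1 = 418·6856 − 1799·1593
1 = −1799·145569 + 38197·6856
1 = 38197·297994 − 78193·145569
Hence 145569⁻¹ ≡ -78193 ≡ 219801 (mod 297994).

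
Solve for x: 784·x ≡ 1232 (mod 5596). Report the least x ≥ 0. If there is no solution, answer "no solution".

801

First find gcd(784, 5596):
5596 = 7*784 + 108
784 = 7*108 + 28
108 = 3*28 + 24
28 = 1*24 + 4
24 = 6*4 + 0
gcd = 4 and 4 | 1232, so solutions exist. Divide through by 4: 196x ≡ 308 (mod 1399).
Now find 196⁻¹ mod 1399:
1399 = 7×196 + 27
196 = 7×27 + 7
27 = 3×7 + 6
7 = 1×6 + 1
6 = 6×1 + 0
Back-substitute:
1 = 7 − 6
1 = −27 + 4·7
1 = 4·196 − 29·27
1 = −29·1399 + 207·196
So 196⁻¹ ≡ 207 (mod 1399).
Then x ≡ 207·308 ≡ 801 (mod 1399); the smallest non-negative solution is x = 801.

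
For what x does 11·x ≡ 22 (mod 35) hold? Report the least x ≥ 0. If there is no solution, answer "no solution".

First find gcd(11, 35):
35 = 3×11 + 2
11 = 5×2 + 1
2 = 2×1 + 0
gcd = 1, so a unique solution mod 35 exists.
Back-substitute for the Bézout coefficients:
1 = 11 − 5·2
1 = −5·35 + 16·11
So 11·(16) ≡ 1 (mod 35), giving 11⁻¹ ≡ 16.
x ≡ 11⁻¹·22 ≡ 16·22 ≡ 2 (mod 35).

2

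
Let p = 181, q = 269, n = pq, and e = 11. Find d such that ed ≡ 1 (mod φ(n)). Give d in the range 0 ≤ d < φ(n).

φ(n) = (p−1)(q−1) = 180·268 = 48240.
Need d with 11·d ≡ 1 (mod 48240). Apply the extended Euclidean algorithm:
48240 = 4385*11 + 5
11 = 2*5 + 1
5 = 5*1 + 0
Back-substitute:
1 = 11 − 2·5
1 = −2·48240 + 8771·11
So 11·8771 ≡ 1 (mod 48240), hence d = 8771.

8771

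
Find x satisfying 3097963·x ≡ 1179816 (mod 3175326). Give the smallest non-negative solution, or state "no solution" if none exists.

First find gcd(3097963, 3175326):
3175326 = 1*3097963 + 77363
3097963 = 40*77363 + 3443
77363 = 22*3443 + 1617
3443 = 2*1617 + 209
1617 = 7*209 + 154
209 = 1*154 + 55
154 = 2*55 + 44
55 = 1*44 + 11
44 = 4*11 + 0
gcd = 11 and 11 | 1179816, so solutions exist. Divide through by 11: 281633x ≡ 107256 (mod 288666).
Now find 281633⁻¹ mod 288666:
288666 = 1*281633 + 7033
281633 = 40*7033 + 313
7033 = 22*313 + 147
313 = 2*147 + 19
147 = 7*19 + 14
19 = 1*14 + 5
14 = 2*5 + 4
5 = 1*4 + 1
4 = 4*1 + 0
Back-substitute:
1 = 5 − 4
1 = −14 + 3·5
1 = 3·19 − 4·14
1 = −4·147 + 31·19
1 = 31·313 − 66·147
1 = −66·7033 + 1483·313
1 = 1483·281633 − 59386·7033
1 = −59386·288666 + 60869·281633
So 281633⁻¹ ≡ 60869 (mod 288666).
Then x ≡ 60869·107256 ≡ 95208 (mod 288666); the smallest non-negative solution is x = 95208.

95208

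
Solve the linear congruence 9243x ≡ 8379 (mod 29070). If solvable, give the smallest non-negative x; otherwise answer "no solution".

133

First find gcd(9243, 29070):
29070 = 3×9243 + 1341
9243 = 6×1341 + 1197
1341 = 1×1197 + 144
1197 = 8×144 + 45
144 = 3×45 + 9
45 = 5×9 + 0
gcd = 9 and 9 | 8379, so solutions exist. Divide through by 9: 1027x ≡ 931 (mod 3230).
Now find 1027⁻¹ mod 3230:
3230 = 3·1027 + 149
1027 = 6·149 + 133
149 = 1·133 + 16
133 = 8·16 + 5
16 = 3·5 + 1
5 = 5·1 + 0
Back-substitute:
1 = 16 − 3·5
1 = −3·133 + 25·16
1 = 25·149 − 28·133
1 = −28·1027 + 193·149
1 = 193·3230 − 607·1027
So 1027·(-607) ≡ 1 (mod 3230), i.e. 1027⁻¹ ≡ 2623.
Then x ≡ 2623·931 ≡ 133 (mod 3230); the smallest non-negative solution is x = 133.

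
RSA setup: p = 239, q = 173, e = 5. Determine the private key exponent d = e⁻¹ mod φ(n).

φ(n) = (p−1)(q−1) = 238·172 = 40936.
Need d with 5·d ≡ 1 (mod 40936). Apply the extended Euclidean algorithm:
40936 = 8187*5 + 1
5 = 5*1 + 0
Back-substitute:
1 = 40936 − 8187·5
So 5·(-8187) ≡ 1 (mod 40936), hence d ≡ -8187 ≡ 32749 (mod 40936).

32749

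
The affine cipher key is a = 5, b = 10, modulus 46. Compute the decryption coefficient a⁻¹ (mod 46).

Extended Euclidean algorithm:
46 = 9×5 + 1
5 = 5×1 + 0
gcd = 1, so the inverse exists. Back-substitute:
1 = 46 − 9·5
Thus 5·(-9) ≡ 1 (mod 46); reducing, -9 mod 46 = 37.

37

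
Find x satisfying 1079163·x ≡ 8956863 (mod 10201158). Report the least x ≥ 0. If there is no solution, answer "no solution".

374615

First find gcd(1079163, 10201158):
10201158 = 9×1079163 + 488691
1079163 = 2×488691 + 101781
488691 = 4×101781 + 81567
101781 = 1×81567 + 20214
81567 = 4×20214 + 711
20214 = 28×711 + 306
711 = 2×306 + 99
306 = 3×99 + 9
99 = 11×9 + 0
gcd = 9 and 9 | 8956863, so solutions exist. Divide through by 9: 119907x ≡ 995207 (mod 1133462).
Now find 119907⁻¹ mod 1133462:
1133462 = 9×119907 + 54299
119907 = 2×54299 + 11309
54299 = 4×11309 + 9063
11309 = 1×9063 + 2246
9063 = 4×2246 + 79
2246 = 28×79 + 34
79 = 2×34 + 11
34 = 3×11 + 1
11 = 11×1 + 0
Back-substitute:
1 = 34 − 3·11
1 = −3·79 + 7·34
1 = 7·2246 − 199·79
1 = −199·9063 + 803·2246
1 = 803·11309 − 1002·9063
1 = −1002·54299 + 4811·11309
1 = 4811·119907 − 10624·54299
1 = −10624·1133462 + 100427·119907
So 119907⁻¹ ≡ 100427 (mod 1133462).
Then x ≡ 100427·995207 ≡ 374615 (mod 1133462); the smallest non-negative solution is x = 374615.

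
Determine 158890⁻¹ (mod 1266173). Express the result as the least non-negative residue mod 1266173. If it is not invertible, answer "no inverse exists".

875085

gcd(1266173, 158890) by repeated division:
1266173 = 7×158890 + 153943
158890 = 1×153943 + 4947
153943 = 31×4947 + 586
4947 = 8×586 + 259
586 = 2×259 + 68
259 = 3×68 + 55
68 = 1×55 + 13
55 = 4×13 + 3
13 = 4×3 + 1
3 = 3×1 + 0
The gcd is 1. Working backward:
1 = 13 − 4·3
1 = −4·55 + 17·13
1 = 17·68 − 21·55
1 = −21·259 + 80·68
1 = 80·586 − 181·259
1 = −181·4947 + 1528·586
1 = 1528·153943 − 47549·4947
1 = −47549·158890 + 49077·153943
1 = 49077·1266173 − 391088·158890
Thus 158890·(-391088) ≡ 1 (mod 1266173); reducing, -391088 mod 1266173 = 875085.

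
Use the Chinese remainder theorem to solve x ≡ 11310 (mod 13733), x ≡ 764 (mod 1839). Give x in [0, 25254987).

Write x = 11310 + 13733·k. Then 13733·k ≡ 764 − 11310 ≡ 488 (mod 1839).
Need 13733⁻¹ mod 1839. Extended Euclid on (1839, 860):
1839 = 2·860 + 119
860 = 7·119 + 27
119 = 4·27 + 11
27 = 2·11 + 5
11 = 2·5 + 1
5 = 5·1 + 0
Back-substitute:
1 = 11 − 2·5
1 = −2·27 + 5·11
1 = 5·119 − 22·27
1 = −22·860 + 159·119
1 = 159·1839 − 340·860
13733⁻¹ ≡ 1499 (mod 1839), so k ≡ 1499·488 ≡ 1429 (mod 1839).
x = 11310 + 13733·1429 = 19635767.

19635767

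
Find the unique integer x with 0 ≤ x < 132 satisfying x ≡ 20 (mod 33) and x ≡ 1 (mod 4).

53

Write x = 20 + 33·k. Then 33·k ≡ 1 − 20 ≡ 1 (mod 4).
Need 33⁻¹ mod 4. Extended Euclid on (4, 1):
4 = 4*1 + 0
33⁻¹ ≡ 1 (mod 4), so k ≡ 1·1 ≡ 1 (mod 4).
x = 20 + 33·1 = 53.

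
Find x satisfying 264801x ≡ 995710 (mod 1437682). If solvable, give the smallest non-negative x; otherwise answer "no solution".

1420122

First find gcd(264801, 1437682):
1437682 = 5×264801 + 113677
264801 = 2×113677 + 37447
113677 = 3×37447 + 1336
37447 = 28×1336 + 39
1336 = 34×39 + 10
39 = 3×10 + 9
10 = 1×9 + 1
9 = 9×1 + 0
gcd = 1, so a unique solution mod 1437682 exists.
Back-substitute for the Bézout coefficients:
1 = 10 − 9
1 = −39 + 4·10
1 = 4·1336 − 137·39
1 = −137·37447 + 3840·1336
1 = 3840·113677 − 11657·37447
1 = −11657·264801 + 27154·113677
1 = 27154·1437682 − 147427·264801
So 264801·(-147427) ≡ 1 (mod 1437682), giving 264801⁻¹ ≡ 1290255.
x ≡ 264801⁻¹·995710 ≡ 1290255·995710 ≡ 1420122 (mod 1437682).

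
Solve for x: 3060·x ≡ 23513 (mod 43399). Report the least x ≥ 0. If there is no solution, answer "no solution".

First find gcd(3060, 43399):
43399 = 14*3060 + 559
3060 = 5*559 + 265
559 = 2*265 + 29
265 = 9*29 + 4
29 = 7*4 + 1
4 = 4*1 + 0
gcd = 1, so a unique solution mod 43399 exists.
Back-substitute for the Bézout coefficients:
1 = 29 − 7·4
1 = −7·265 + 64·29
1 = 64·559 − 135·265
1 = −135·3060 + 739·559
1 = 739·43399 − 10481·3060
So 3060·(-10481) ≡ 1 (mod 43399), giving 3060⁻¹ ≡ 32918.
x ≡ 3060⁻¹·23513 ≡ 32918·23513 ≡ 23168 (mod 43399).

23168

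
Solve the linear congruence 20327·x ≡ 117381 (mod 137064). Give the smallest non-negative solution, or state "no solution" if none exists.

94515

First find gcd(20327, 137064):
137064 = 6×20327 + 15102
20327 = 1×15102 + 5225
15102 = 2×5225 + 4652
5225 = 1×4652 + 573
4652 = 8×573 + 68
573 = 8×68 + 29
68 = 2×29 + 10
29 = 2×10 + 9
10 = 1×9 + 1
9 = 9×1 + 0
gcd = 1, so a unique solution mod 137064 exists.
Back-substitute for the Bézout coefficients:
1 = 10 − 9
1 = −29 + 3·10
1 = 3·68 − 7·29
1 = −7·573 + 59·68
1 = 59·4652 − 479·573
1 = −479·5225 + 538·4652
1 = 538·15102 − 1555·5225
1 = −1555·20327 + 2093·15102
1 = 2093·137064 − 14113·20327
So 20327·(-14113) ≡ 1 (mod 137064), giving 20327⁻¹ ≡ 122951.
x ≡ 20327⁻¹·117381 ≡ 122951·117381 ≡ 94515 (mod 137064).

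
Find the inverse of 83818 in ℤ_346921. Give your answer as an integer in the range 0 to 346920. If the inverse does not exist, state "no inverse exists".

gcd(346921, 83818) by repeated division:
346921 = 4*83818 + 11649
83818 = 7*11649 + 2275
11649 = 5*2275 + 274
2275 = 8*274 + 83
274 = 3*83 + 25
83 = 3*25 + 8
25 = 3*8 + 1
8 = 8*1 + 0
Since gcd(83818, 346921) = 1, back-substitute to write 1 as a combination:
1 = 25 − 3·8
1 = −3·83 + 10·25
1 = 10·274 − 33·83
1 = −33·2275 + 274·274
1 = 274·11649 − 1403·2275
1 = −1403·83818 + 10095·11649
1 = 10095·346921 − 41783·83818
Thus 83818·(-41783) ≡ 1 (mod 346921); reducing, -41783 mod 346921 = 305138.

305138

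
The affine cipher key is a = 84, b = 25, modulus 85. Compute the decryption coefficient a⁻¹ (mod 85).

84

Run Euclid on (85, 84):
85 = 1×84 + 1
84 = 84×1 + 0
Since gcd(84, 85) = 1, back-substitute to write 1 as a combination:
1 = 85 − 84
Hence 84⁻¹ ≡ -1 ≡ 84 (mod 85).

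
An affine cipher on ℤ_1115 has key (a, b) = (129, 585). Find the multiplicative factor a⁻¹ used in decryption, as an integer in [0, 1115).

gcd(1115, 129) by repeated division:
1115 = 8·129 + 83
129 = 1·83 + 46
83 = 1·46 + 37
46 = 1·37 + 9
37 = 4·9 + 1
9 = 9·1 + 0
Since gcd(129, 1115) = 1, back-substitute to write 1 as a combination:
1 = 37 − 4·9
1 = −4·46 + 5·37
1 = 5·83 − 9·46
1 = −9·129 + 14·83
1 = 14·1115 − 121·129
Thus 129·(-121) ≡ 1 (mod 1115); reducing, -121 mod 1115 = 994.

994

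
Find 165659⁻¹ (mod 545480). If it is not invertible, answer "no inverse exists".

no inverse exists

Euclidean algorithm on 545480, 165659:
545480 = 3·165659 + 48503
165659 = 3·48503 + 20150
48503 = 2·20150 + 8203
20150 = 2·8203 + 3744
8203 = 2·3744 + 715
3744 = 5·715 + 169
715 = 4·169 + 39
169 = 4·39 + 13
39 = 3·13 + 0
Since gcd = 13 > 1, 165659 is not a unit mod 545480.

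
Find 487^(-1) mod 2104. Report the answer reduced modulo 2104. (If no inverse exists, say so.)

Run Euclid on (2104, 487):
2104 = 4·487 + 156
487 = 3·156 + 19
156 = 8·19 + 4
19 = 4·4 + 3
4 = 1·3 + 1
3 = 3·1 + 0
The gcd is 1. Working backward:
1 = 4 − 3
1 = −19 + 5·4
1 = 5·156 − 41·19
1 = −41·487 + 128·156
1 = 128·2104 − 553·487
Hence 487⁻¹ ≡ -553 ≡ 1551 (mod 2104).

1551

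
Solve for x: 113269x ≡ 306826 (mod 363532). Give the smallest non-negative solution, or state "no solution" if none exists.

8450

First find gcd(113269, 363532):
363532 = 3*113269 + 23725
113269 = 4*23725 + 18369
23725 = 1*18369 + 5356
18369 = 3*5356 + 2301
5356 = 2*2301 + 754
2301 = 3*754 + 39
754 = 19*39 + 13
39 = 3*13 + 0
gcd = 13 and 13 | 306826, so solutions exist. Divide through by 13: 8713x ≡ 23602 (mod 27964).
Now find 8713⁻¹ mod 27964:
27964 = 3×8713 + 1825
8713 = 4×1825 + 1413
1825 = 1×1413 + 412
1413 = 3×412 + 177
412 = 2×177 + 58
177 = 3×58 + 3
58 = 19×3 + 1
3 = 3×1 + 0
Back-substitute:
1 = 58 − 19·3
1 = −19·177 + 58·58
1 = 58·412 − 135·177
1 = −135·1413 + 463·412
1 = 463·1825 − 598·1413
1 = −598·8713 + 2855·1825
1 = 2855·27964 − 9163·8713
So 8713·(-9163) ≡ 1 (mod 27964), i.e. 8713⁻¹ ≡ 18801.
Then x ≡ 18801·23602 ≡ 8450 (mod 27964); the smallest non-negative solution is x = 8450.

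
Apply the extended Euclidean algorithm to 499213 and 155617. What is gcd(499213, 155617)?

11

Apply Euclid's algorithm to 499213 and 155617:
499213 = 3·155617 + 32362
155617 = 4·32362 + 26169
32362 = 1·26169 + 6193
26169 = 4·6193 + 1397
6193 = 4·1397 + 605
1397 = 2·605 + 187
605 = 3·187 + 44
187 = 4·44 + 11
44 = 4·11 + 0
gcd(499213, 155617) = 11.
Express as a combination:
11 = 187 − 4·44
11 = −4·605 + 13·187
11 = 13·1397 − 30·605
11 = −30·6193 + 133·1397
11 = 133·26169 − 562·6193
11 = −562·32362 + 695·26169
11 = 695·155617 − 3342·32362
11 = −3342·499213 + 10721·155617
So 11 = (-3342)·499213 + (10721)·155617.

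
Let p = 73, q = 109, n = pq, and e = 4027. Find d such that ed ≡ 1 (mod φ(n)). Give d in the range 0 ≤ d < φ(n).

979

φ(n) = (p−1)(q−1) = 72·108 = 7776.
Need d with 4027·d ≡ 1 (mod 7776). Apply the extended Euclidean algorithm:
7776 = 1·4027 + 3749
4027 = 1·3749 + 278
3749 = 13·278 + 135
278 = 2·135 + 8
135 = 16·8 + 7
8 = 1·7 + 1
7 = 7·1 + 0
Back-substitute:
1 = 8 − 7
1 = −135 + 17·8
1 = 17·278 − 35·135
1 = −35·3749 + 472·278
1 = 472·4027 − 507·3749
1 = −507·7776 + 979·4027
So 4027·979 ≡ 1 (mod 7776), hence d = 979.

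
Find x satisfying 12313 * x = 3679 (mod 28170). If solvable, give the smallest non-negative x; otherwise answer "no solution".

First find gcd(12313, 28170):
28170 = 2×12313 + 3544
12313 = 3×3544 + 1681
3544 = 2×1681 + 182
1681 = 9×182 + 43
182 = 4×43 + 10
43 = 4×10 + 3
10 = 3×3 + 1
3 = 3×1 + 0
gcd = 1, so a unique solution mod 28170 exists.
Back-substitute for the Bézout coefficients:
1 = 10 − 3·3
1 = −3·43 + 13·10
1 = 13·182 − 55·43
1 = −55·1681 + 508·182
1 = 508·3544 − 1071·1681
1 = −1071·12313 + 3721·3544
1 = 3721·28170 − 8513·12313
So 12313·(-8513) ≡ 1 (mod 28170), giving 12313⁻¹ ≡ 19657.
x ≡ 12313⁻¹·3679 ≡ 19657·3679 ≡ 5713 (mod 28170).

5713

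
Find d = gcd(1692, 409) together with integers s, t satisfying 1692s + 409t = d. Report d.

Apply Euclid's algorithm to 1692 and 409:
1692 = 4*409 + 56
409 = 7*56 + 17
56 = 3*17 + 5
17 = 3*5 + 2
5 = 2*2 + 1
2 = 2*1 + 0
gcd(1692, 409) = 1.
Express as a combination:
1 = 5 − 2·2
1 = −2·17 + 7·5
1 = 7·56 − 23·17
1 = −23·409 + 168·56
1 = 168·1692 − 695·409
So 1 = (168)·1692 + (-695)·409.

1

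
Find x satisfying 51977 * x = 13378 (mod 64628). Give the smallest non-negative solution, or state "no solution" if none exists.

First find gcd(51977, 64628):
64628 = 1·51977 + 12651
51977 = 4·12651 + 1373
12651 = 9·1373 + 294
1373 = 4·294 + 197
294 = 1·197 + 97
197 = 2·97 + 3
97 = 32·3 + 1
3 = 3·1 + 0
gcd = 1, so a unique solution mod 64628 exists.
Back-substitute for the Bézout coefficients:
1 = 97 − 32·3
1 = −32·197 + 65·97
1 = 65·294 − 97·197
1 = −97·1373 + 453·294
1 = 453·12651 − 4174·1373
1 = −4174·51977 + 17149·12651
1 = 17149·64628 − 21323·51977
So 51977·(-21323) ≡ 1 (mod 64628), giving 51977⁻¹ ≡ 43305.
x ≡ 51977⁻¹·13378 ≡ 43305·13378 ≡ 8898 (mod 64628).

8898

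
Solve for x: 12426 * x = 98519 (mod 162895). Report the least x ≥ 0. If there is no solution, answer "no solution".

First find gcd(12426, 162895):
162895 = 13*12426 + 1357
12426 = 9*1357 + 213
1357 = 6*213 + 79
213 = 2*79 + 55
79 = 1*55 + 24
55 = 2*24 + 7
24 = 3*7 + 3
7 = 2*3 + 1
3 = 3*1 + 0
gcd = 1, so a unique solution mod 162895 exists.
Back-substitute for the Bézout coefficients:
1 = 7 − 2·3
1 = −2·24 + 7·7
1 = 7·55 − 16·24
1 = −16·79 + 23·55
1 = 23·213 − 62·79
1 = −62·1357 + 395·213
1 = 395·12426 − 3617·1357
1 = −3617·162895 + 47416·12426
So 12426·(47416) ≡ 1 (mod 162895), giving 12426⁻¹ ≡ 47416.
x ≡ 12426⁻¹·98519 ≡ 47416·98519 ≡ 36989 (mod 162895).

36989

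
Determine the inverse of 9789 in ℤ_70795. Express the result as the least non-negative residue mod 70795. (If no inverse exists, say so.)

Apply the Euclidean algorithm to 70795 and 9789:
70795 = 7×9789 + 2272
9789 = 4×2272 + 701
2272 = 3×701 + 169
701 = 4×169 + 25
169 = 6×25 + 19
25 = 1×19 + 6
19 = 3×6 + 1
6 = 6×1 + 0
Since gcd(9789, 70795) = 1, back-substitute to write 1 as a combination:
1 = 19 − 3·6
1 = −3·25 + 4·19
1 = 4·169 − 27·25
1 = −27·701 + 112·169
1 = 112·2272 − 363·701
1 = −363·9789 + 1564·2272
1 = 1564·70795 − 11311·9789
Hence 9789⁻¹ ≡ -11311 ≡ 59484 (mod 70795).

59484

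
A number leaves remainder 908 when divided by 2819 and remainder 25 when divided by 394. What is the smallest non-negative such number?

415301

Write x = 908 + 2819·k. Then 2819·k ≡ 25 − 908 ≡ 299 (mod 394).
Need 2819⁻¹ mod 394. Extended Euclid on (394, 61):
394 = 6×61 + 28
61 = 2×28 + 5
28 = 5×5 + 3
5 = 1×3 + 2
3 = 1×2 + 1
2 = 2×1 + 0
Back-substitute:
1 = 3 − 2
1 = −5 + 2·3
1 = 2·28 − 11·5
1 = −11·61 + 24·28
1 = 24·394 − 155·61
2819⁻¹ ≡ 239 (mod 394), so k ≡ 239·299 ≡ 147 (mod 394).
x = 908 + 2819·147 = 415301.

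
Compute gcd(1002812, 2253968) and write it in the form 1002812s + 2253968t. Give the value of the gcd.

Apply Euclid's algorithm to 2253968 and 1002812:
2253968 = 2*1002812 + 248344
1002812 = 4*248344 + 9436
248344 = 26*9436 + 3008
9436 = 3*3008 + 412
3008 = 7*412 + 124
412 = 3*124 + 40
124 = 3*40 + 4
40 = 10*4 + 0
gcd(1002812, 2253968) = 4.
Working backward:
4 = 124 − 3·40
4 = −3·412 + 10·124
4 = 10·3008 − 73·412
4 = −73·9436 + 229·3008
4 = 229·248344 − 6027·9436
4 = −6027·1002812 + 24337·248344
4 = 24337·2253968 − 54701·1002812
So 4 = (24337)·2253968 + (-54701)·1002812.

4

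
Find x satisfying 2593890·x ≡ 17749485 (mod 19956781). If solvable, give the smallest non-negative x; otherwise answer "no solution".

1128336

First find gcd(2593890, 19956781):
19956781 = 7×2593890 + 1799551
2593890 = 1×1799551 + 794339
1799551 = 2×794339 + 210873
794339 = 3×210873 + 161720
210873 = 1×161720 + 49153
161720 = 3×49153 + 14261
49153 = 3×14261 + 6370
14261 = 2×6370 + 1521
6370 = 4×1521 + 286
1521 = 5×286 + 91
286 = 3×91 + 13
91 = 7×13 + 0
gcd = 13 and 13 | 17749485, so solutions exist. Divide through by 13: 199530x ≡ 1365345 (mod 1535137).
Now find 199530⁻¹ mod 1535137:
1535137 = 7·199530 + 138427
199530 = 1·138427 + 61103
138427 = 2·61103 + 16221
61103 = 3·16221 + 12440
16221 = 1·12440 + 3781
12440 = 3·3781 + 1097
3781 = 3·1097 + 490
1097 = 2·490 + 117
490 = 4·117 + 22
117 = 5·22 + 7
22 = 3·7 + 1
7 = 7·1 + 0
Back-substitute:
1 = 22 − 3·7
1 = −3·117 + 16·22
1 = 16·490 − 67·117
1 = −67·1097 + 150·490
1 = 150·3781 − 517·1097
1 = −517·12440 + 1701·3781
1 = 1701·16221 − 2218·12440
1 = −2218·61103 + 8355·16221
1 = 8355·138427 − 18928·61103
1 = −18928·199530 + 27283·138427
1 = 27283·1535137 − 209909·199530
So 199530·(-209909) ≡ 1 (mod 1535137), i.e. 199530⁻¹ ≡ 1325228.
Then x ≡ 1325228·1365345 ≡ 1128336 (mod 1535137); the smallest non-negative solution is x = 1128336.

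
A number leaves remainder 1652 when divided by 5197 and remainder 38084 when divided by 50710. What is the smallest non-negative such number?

Write x = 1652 + 5197·k. Then 5197·k ≡ 38084 − 1652 ≡ 36432 (mod 50710).
Need 5197⁻¹ mod 50710. Extended Euclid on (50710, 5197):
50710 = 9·5197 + 3937
5197 = 1·3937 + 1260
3937 = 3·1260 + 157
1260 = 8·157 + 4
157 = 39·4 + 1
4 = 4·1 + 0
Back-substitute:
1 = 157 − 39·4
1 = −39·1260 + 313·157
1 = 313·3937 − 978·1260
1 = −978·5197 + 1291·3937
1 = 1291·50710 − 12597·5197
5197⁻¹ ≡ 38113 (mod 50710), so k ≡ 38113·36432 ≡ 42306 (mod 50710).
x = 1652 + 5197·42306 = 219865934.

219865934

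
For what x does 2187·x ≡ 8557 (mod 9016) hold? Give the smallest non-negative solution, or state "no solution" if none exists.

6567

First find gcd(2187, 9016):
9016 = 4*2187 + 268
2187 = 8*268 + 43
268 = 6*43 + 10
43 = 4*10 + 3
10 = 3*3 + 1
3 = 3*1 + 0
gcd = 1, so a unique solution mod 9016 exists.
Back-substitute for the Bézout coefficients:
1 = 10 − 3·3
1 = −3·43 + 13·10
1 = 13·268 − 81·43
1 = −81·2187 + 661·268
1 = 661·9016 − 2725·2187
So 2187·(-2725) ≡ 1 (mod 9016), giving 2187⁻¹ ≡ 6291.
x ≡ 2187⁻¹·8557 ≡ 6291·8557 ≡ 6567 (mod 9016).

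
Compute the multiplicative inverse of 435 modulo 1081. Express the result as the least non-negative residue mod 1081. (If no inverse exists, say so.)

333

Apply the Euclidean algorithm to 1081 and 435:
1081 = 2*435 + 211
435 = 2*211 + 13
211 = 16*13 + 3
13 = 4*3 + 1
3 = 3*1 + 0
The gcd is 1. Working backward:
1 = 13 − 4·3
1 = −4·211 + 65·13
1 = 65·435 − 134·211
1 = −134·1081 + 333·435
So 435·333 ≡ 1 (mod 1081).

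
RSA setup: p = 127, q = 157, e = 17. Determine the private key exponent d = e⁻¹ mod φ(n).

φ(n) = (p−1)(q−1) = 126·156 = 19656.
Need d with 17·d ≡ 1 (mod 19656). Apply the extended Euclidean algorithm:
19656 = 1156*17 + 4
17 = 4*4 + 1
4 = 4*1 + 0
Back-substitute:
1 = 17 − 4·4
1 = −4·19656 + 4625·17
So 17·4625 ≡ 1 (mod 19656), hence d = 4625.

4625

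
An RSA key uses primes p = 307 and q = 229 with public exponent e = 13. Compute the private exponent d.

48301

φ(n) = (p−1)(q−1) = 306·228 = 69768.
Need d with 13·d ≡ 1 (mod 69768). Apply the extended Euclidean algorithm:
69768 = 5366·13 + 10
13 = 1·10 + 3
10 = 3·3 + 1
3 = 3·1 + 0
Back-substitute:
1 = 10 − 3·3
1 = −3·13 + 4·10
1 = 4·69768 − 21467·13
So 13·(-21467) ≡ 1 (mod 69768), hence d ≡ -21467 ≡ 48301 (mod 69768).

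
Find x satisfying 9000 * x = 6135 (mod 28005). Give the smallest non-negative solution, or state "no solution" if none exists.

539

First find gcd(9000, 28005):
28005 = 3*9000 + 1005
9000 = 8*1005 + 960
1005 = 1*960 + 45
960 = 21*45 + 15
45 = 3*15 + 0
gcd = 15 and 15 | 6135, so solutions exist. Divide through by 15: 600x ≡ 409 (mod 1867).
Now find 600⁻¹ mod 1867:
1867 = 3·600 + 67
600 = 8·67 + 64
67 = 1·64 + 3
64 = 21·3 + 1
3 = 3·1 + 0
Back-substitute:
1 = 64 − 21·3
1 = −21·67 + 22·64
1 = 22·600 − 197·67
1 = −197·1867 + 613·600
So 600⁻¹ ≡ 613 (mod 1867).
Then x ≡ 613·409 ≡ 539 (mod 1867); the smallest non-negative solution is x = 539.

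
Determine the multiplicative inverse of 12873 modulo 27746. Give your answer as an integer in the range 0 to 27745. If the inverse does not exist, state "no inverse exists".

12999

Apply the Euclidean algorithm to 27746 and 12873:
27746 = 2·12873 + 2000
12873 = 6·2000 + 873
2000 = 2·873 + 254
873 = 3·254 + 111
254 = 2·111 + 32
111 = 3·32 + 15
32 = 2·15 + 2
15 = 7·2 + 1
2 = 2·1 + 0
The gcd is 1. Working backward:
1 = 15 − 7·2
1 = −7·32 + 15·15
1 = 15·111 − 52·32
1 = −52·254 + 119·111
1 = 119·873 − 409·254
1 = −409·2000 + 937·873
1 = 937·12873 − 6031·2000
1 = −6031·27746 + 12999·12873
So 12873·12999 ≡ 1 (mod 27746).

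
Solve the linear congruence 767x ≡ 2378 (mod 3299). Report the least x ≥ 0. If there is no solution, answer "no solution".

2201

First find gcd(767, 3299):
3299 = 4×767 + 231
767 = 3×231 + 74
231 = 3×74 + 9
74 = 8×9 + 2
9 = 4×2 + 1
2 = 2×1 + 0
gcd = 1, so a unique solution mod 3299 exists.
Back-substitute for the Bézout coefficients:
1 = 9 − 4·2
1 = −4·74 + 33·9
1 = 33·231 − 103·74
1 = −103·767 + 342·231
1 = 342·3299 − 1471·767
So 767·(-1471) ≡ 1 (mod 3299), giving 767⁻¹ ≡ 1828.
x ≡ 767⁻¹·2378 ≡ 1828·2378 ≡ 2201 (mod 3299).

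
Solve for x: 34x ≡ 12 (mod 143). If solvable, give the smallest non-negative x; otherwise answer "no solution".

34

First find gcd(34, 143):
143 = 4*34 + 7
34 = 4*7 + 6
7 = 1*6 + 1
6 = 6*1 + 0
gcd = 1, so a unique solution mod 143 exists.
Back-substitute for the Bézout coefficients:
1 = 7 − 6
1 = −34 + 5·7
1 = 5·143 − 21·34
So 34·(-21) ≡ 1 (mod 143), giving 34⁻¹ ≡ 122.
x ≡ 34⁻¹·12 ≡ 122·12 ≡ 34 (mod 143).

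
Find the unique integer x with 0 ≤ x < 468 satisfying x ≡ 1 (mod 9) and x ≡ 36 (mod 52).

244

Write x = 1 + 9·k. Then 9·k ≡ 36 − 1 ≡ 35 (mod 52).
Need 9⁻¹ mod 52. Extended Euclid on (52, 9):
52 = 5×9 + 7
9 = 1×7 + 2
7 = 3×2 + 1
2 = 2×1 + 0
Back-substitute:
1 = 7 − 3·2
1 = −3·9 + 4·7
1 = 4·52 − 23·9
9⁻¹ ≡ 29 (mod 52), so k ≡ 29·35 ≡ 27 (mod 52).
x = 1 + 9·27 = 244.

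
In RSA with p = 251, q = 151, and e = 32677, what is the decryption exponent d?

35113

φ(n) = (p−1)(q−1) = 250·150 = 37500.
Need d with 32677·d ≡ 1 (mod 37500). Apply the extended Euclidean algorithm:
37500 = 1·32677 + 4823
32677 = 6·4823 + 3739
4823 = 1·3739 + 1084
3739 = 3·1084 + 487
1084 = 2·487 + 110
487 = 4·110 + 47
110 = 2·47 + 16
47 = 2·16 + 15
16 = 1·15 + 1
15 = 15·1 + 0
Back-substitute:
1 = 16 − 15
1 = −47 + 3·16
1 = 3·110 − 7·47
1 = −7·487 + 31·110
1 = 31·1084 − 69·487
1 = −69·3739 + 238·1084
1 = 238·4823 − 307·3739
1 = −307·32677 + 2080·4823
1 = 2080·37500 − 2387·32677
So 32677·(-2387) ≡ 1 (mod 37500), hence d ≡ -2387 ≡ 35113 (mod 37500).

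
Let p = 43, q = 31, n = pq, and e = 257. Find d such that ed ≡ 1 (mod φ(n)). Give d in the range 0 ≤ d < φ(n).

φ(n) = (p−1)(q−1) = 42·30 = 1260.
Need d with 257·d ≡ 1 (mod 1260). Apply the extended Euclidean algorithm:
1260 = 4×257 + 232
257 = 1×232 + 25
232 = 9×25 + 7
25 = 3×7 + 4
7 = 1×4 + 3
4 = 1×3 + 1
3 = 3×1 + 0
Back-substitute:
1 = 4 − 3
1 = −7 + 2·4
1 = 2·25 − 7·7
1 = −7·232 + 65·25
1 = 65·257 − 72·232
1 = −72·1260 + 353·257
So 257·353 ≡ 1 (mod 1260), hence d = 353.

353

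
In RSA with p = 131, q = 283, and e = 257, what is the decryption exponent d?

29813

φ(n) = (p−1)(q−1) = 130·282 = 36660.
Need d with 257·d ≡ 1 (mod 36660). Apply the extended Euclidean algorithm:
36660 = 142*257 + 166
257 = 1*166 + 91
166 = 1*91 + 75
91 = 1*75 + 16
75 = 4*16 + 11
16 = 1*11 + 5
11 = 2*5 + 1
5 = 5*1 + 0
Back-substitute:
1 = 11 − 2·5
1 = −2·16 + 3·11
1 = 3·75 − 14·16
1 = −14·91 + 17·75
1 = 17·166 − 31·91
1 = −31·257 + 48·166
1 = 48·36660 − 6847·257
So 257·(-6847) ≡ 1 (mod 36660), hence d ≡ -6847 ≡ 29813 (mod 36660).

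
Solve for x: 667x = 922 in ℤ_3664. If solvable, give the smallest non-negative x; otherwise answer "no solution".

First find gcd(667, 3664):
3664 = 5×667 + 329
667 = 2×329 + 9
329 = 36×9 + 5
9 = 1×5 + 4
5 = 1×4 + 1
4 = 4×1 + 0
gcd = 1, so a unique solution mod 3664 exists.
Back-substitute for the Bézout coefficients:
1 = 5 − 4
1 = −9 + 2·5
1 = 2·329 − 73·9
1 = −73·667 + 148·329
1 = 148·3664 − 813·667
So 667·(-813) ≡ 1 (mod 3664), giving 667⁻¹ ≡ 2851.
x ≡ 667⁻¹·922 ≡ 2851·922 ≡ 1534 (mod 3664).

1534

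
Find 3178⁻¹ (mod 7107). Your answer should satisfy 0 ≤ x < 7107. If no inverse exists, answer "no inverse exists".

Extended Euclidean algorithm:
7107 = 2×3178 + 751
3178 = 4×751 + 174
751 = 4×174 + 55
174 = 3×55 + 9
55 = 6×9 + 1
9 = 9×1 + 0
gcd = 1, so the inverse exists. Back-substitute:
1 = 55 − 6·9
1 = −6·174 + 19·55
1 = 19·751 − 82·174
1 = −82·3178 + 347·751
1 = 347·7107 − 776·3178
So 3178·(-776) ≡ 1 (mod 7107), and -776 ≡ 6331 (mod 7107).

6331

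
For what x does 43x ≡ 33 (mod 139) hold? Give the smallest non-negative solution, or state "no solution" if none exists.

First find gcd(43, 139):
139 = 3·43 + 10
43 = 4·10 + 3
10 = 3·3 + 1
3 = 3·1 + 0
gcd = 1, so a unique solution mod 139 exists.
Back-substitute for the Bézout coefficients:
1 = 10 − 3·3
1 = −3·43 + 13·10
1 = 13·139 − 42·43
So 43·(-42) ≡ 1 (mod 139), giving 43⁻¹ ≡ 97.
x ≡ 43⁻¹·33 ≡ 97·33 ≡ 4 (mod 139).

4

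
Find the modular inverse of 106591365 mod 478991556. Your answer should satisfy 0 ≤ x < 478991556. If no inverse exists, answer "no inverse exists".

no inverse exists

Euclidean algorithm on 478991556, 106591365:
478991556 = 4·106591365 + 52626096
106591365 = 2·52626096 + 1339173
52626096 = 39·1339173 + 398349
1339173 = 3·398349 + 144126
398349 = 2·144126 + 110097
144126 = 1·110097 + 34029
110097 = 3·34029 + 8010
34029 = 4·8010 + 1989
8010 = 4·1989 + 54
1989 = 36·54 + 45
54 = 1·45 + 9
45 = 5·9 + 0
The gcd is 9, not 1, hence no inverse exists.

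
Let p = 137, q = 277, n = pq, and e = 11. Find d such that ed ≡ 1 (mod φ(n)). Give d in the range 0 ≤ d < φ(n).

φ(n) = (p−1)(q−1) = 136·276 = 37536.
Need d with 11·d ≡ 1 (mod 37536). Apply the extended Euclidean algorithm:
37536 = 3412×11 + 4
11 = 2×4 + 3
4 = 1×3 + 1
3 = 3×1 + 0
Back-substitute:
1 = 4 − 3
1 = −11 + 3·4
1 = 3·37536 − 10237·11
So 11·(-10237) ≡ 1 (mod 37536), hence d ≡ -10237 ≡ 27299 (mod 37536).

27299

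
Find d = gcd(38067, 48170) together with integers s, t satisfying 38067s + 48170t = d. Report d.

Euclidean algorithm:
48170 = 1×38067 + 10103
38067 = 3×10103 + 7758
10103 = 1×7758 + 2345
7758 = 3×2345 + 723
2345 = 3×723 + 176
723 = 4×176 + 19
176 = 9×19 + 5
19 = 3×5 + 4
5 = 1×4 + 1
4 = 4×1 + 0
gcd(38067, 48170) = 1.
Express as a combination:
1 = 5 − 4
1 = −19 + 4·5
1 = 4·176 − 37·19
1 = −37·723 + 152·176
1 = 152·2345 − 493·723
1 = −493·7758 + 1631·2345
1 = 1631·10103 − 2124·7758
1 = −2124·38067 + 8003·10103
1 = 8003·48170 − 10127·38067
So 1 = (8003)·48170 + (-10127)·38067.

1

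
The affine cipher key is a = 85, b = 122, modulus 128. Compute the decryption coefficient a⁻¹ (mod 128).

Run Euclid on (128, 85):
128 = 1*85 + 43
85 = 1*43 + 42
43 = 1*42 + 1
42 = 42*1 + 0
Since gcd(85, 128) = 1, back-substitute to write 1 as a combination:
1 = 43 − 42
1 = −85 + 2·43
1 = 2·128 − 3·85
Thus 85·(-3) ≡ 1 (mod 128); reducing, -3 mod 128 = 125.

125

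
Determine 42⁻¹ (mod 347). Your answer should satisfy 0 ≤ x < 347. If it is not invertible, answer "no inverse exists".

157

gcd(347, 42) by repeated division:
347 = 8*42 + 11
42 = 3*11 + 9
11 = 1*9 + 2
9 = 4*2 + 1
2 = 2*1 + 0
gcd = 1, so the inverse exists. Back-substitute:
1 = 9 − 4·2
1 = −4·11 + 5·9
1 = 5·42 − 19·11
1 = −19·347 + 157·42
So 42·157 ≡ 1 (mod 347).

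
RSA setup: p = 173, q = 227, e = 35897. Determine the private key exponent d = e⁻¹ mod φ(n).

φ(n) = (p−1)(q−1) = 172·226 = 38872.
Need d with 35897·d ≡ 1 (mod 38872). Apply the extended Euclidean algorithm:
38872 = 1×35897 + 2975
35897 = 12×2975 + 197
2975 = 15×197 + 20
197 = 9×20 + 17
20 = 1×17 + 3
17 = 5×3 + 2
3 = 1×2 + 1
2 = 2×1 + 0
Back-substitute:
1 = 3 − 2
1 = −17 + 6·3
1 = 6·20 − 7·17
1 = −7·197 + 69·20
1 = 69·2975 − 1042·197
1 = −1042·35897 + 12573·2975
1 = 12573·38872 − 13615·35897
So 35897·(-13615) ≡ 1 (mod 38872), hence d ≡ -13615 ≡ 25257 (mod 38872).

25257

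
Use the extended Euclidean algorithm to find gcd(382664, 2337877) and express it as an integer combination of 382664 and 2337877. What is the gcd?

1

Euclidean algorithm:
2337877 = 6*382664 + 41893
382664 = 9*41893 + 5627
41893 = 7*5627 + 2504
5627 = 2*2504 + 619
2504 = 4*619 + 28
619 = 22*28 + 3
28 = 9*3 + 1
3 = 3*1 + 0
gcd(382664, 2337877) = 1.
Back-substituting:
1 = 28 − 9·3
1 = −9·619 + 199·28
1 = 199·2504 − 805·619
1 = −805·5627 + 1809·2504
1 = 1809·41893 − 13468·5627
1 = −13468·382664 + 123021·41893
1 = 123021·2337877 − 751594·382664
So 1 = (123021)·2337877 + (-751594)·382664.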